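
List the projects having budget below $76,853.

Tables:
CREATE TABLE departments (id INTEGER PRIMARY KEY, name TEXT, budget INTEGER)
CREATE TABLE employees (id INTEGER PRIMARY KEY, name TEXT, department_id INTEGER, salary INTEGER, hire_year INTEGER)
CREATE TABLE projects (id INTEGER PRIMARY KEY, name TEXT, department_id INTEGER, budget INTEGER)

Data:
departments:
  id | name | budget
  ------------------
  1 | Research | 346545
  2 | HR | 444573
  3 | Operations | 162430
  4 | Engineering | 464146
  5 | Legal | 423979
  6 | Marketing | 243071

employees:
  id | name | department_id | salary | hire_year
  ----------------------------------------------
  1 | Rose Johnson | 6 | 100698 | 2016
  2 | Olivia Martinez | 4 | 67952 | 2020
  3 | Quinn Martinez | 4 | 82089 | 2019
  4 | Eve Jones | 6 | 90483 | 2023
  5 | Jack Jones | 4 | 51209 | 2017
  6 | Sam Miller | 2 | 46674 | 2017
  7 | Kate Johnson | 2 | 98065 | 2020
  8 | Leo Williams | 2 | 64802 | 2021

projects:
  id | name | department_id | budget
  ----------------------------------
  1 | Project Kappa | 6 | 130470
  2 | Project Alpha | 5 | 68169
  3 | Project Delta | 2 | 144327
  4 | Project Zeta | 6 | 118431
SELECT name, budget FROM projects WHERE budget < 76853

Execution result:
name | budget
Project Alpha | 68169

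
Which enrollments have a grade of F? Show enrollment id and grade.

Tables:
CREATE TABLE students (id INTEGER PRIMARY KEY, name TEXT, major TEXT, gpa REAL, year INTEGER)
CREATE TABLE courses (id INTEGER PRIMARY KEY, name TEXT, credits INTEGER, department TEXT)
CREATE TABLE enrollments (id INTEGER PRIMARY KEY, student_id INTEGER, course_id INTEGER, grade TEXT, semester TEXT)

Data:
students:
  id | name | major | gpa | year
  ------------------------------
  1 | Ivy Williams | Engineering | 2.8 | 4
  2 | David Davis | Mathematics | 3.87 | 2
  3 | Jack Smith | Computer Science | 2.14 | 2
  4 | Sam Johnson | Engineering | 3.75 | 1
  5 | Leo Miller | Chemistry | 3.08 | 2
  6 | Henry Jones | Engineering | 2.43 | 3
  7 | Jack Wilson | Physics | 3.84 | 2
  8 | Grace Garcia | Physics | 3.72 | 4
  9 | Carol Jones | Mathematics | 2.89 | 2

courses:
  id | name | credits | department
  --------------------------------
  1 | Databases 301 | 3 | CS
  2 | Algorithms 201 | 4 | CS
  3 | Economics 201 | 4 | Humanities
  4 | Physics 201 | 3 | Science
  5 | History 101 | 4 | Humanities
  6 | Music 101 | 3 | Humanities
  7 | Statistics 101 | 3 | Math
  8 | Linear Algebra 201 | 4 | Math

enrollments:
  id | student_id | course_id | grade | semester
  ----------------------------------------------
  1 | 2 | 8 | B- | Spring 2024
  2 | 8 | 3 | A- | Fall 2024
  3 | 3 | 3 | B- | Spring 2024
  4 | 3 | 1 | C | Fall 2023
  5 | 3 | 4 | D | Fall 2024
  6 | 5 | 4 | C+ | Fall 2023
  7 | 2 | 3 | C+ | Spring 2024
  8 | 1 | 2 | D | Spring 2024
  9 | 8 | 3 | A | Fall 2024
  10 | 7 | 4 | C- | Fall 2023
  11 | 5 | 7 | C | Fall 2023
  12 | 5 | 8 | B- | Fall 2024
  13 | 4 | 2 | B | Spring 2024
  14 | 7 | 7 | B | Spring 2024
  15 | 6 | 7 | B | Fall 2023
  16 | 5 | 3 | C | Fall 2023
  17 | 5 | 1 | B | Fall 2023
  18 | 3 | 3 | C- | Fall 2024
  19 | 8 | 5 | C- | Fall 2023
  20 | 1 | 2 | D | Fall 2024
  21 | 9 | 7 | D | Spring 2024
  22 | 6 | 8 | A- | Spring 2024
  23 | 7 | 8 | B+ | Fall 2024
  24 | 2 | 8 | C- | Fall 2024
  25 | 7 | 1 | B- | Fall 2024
SELECT id, grade FROM enrollments WHERE grade = 'F'

Execution result:
(no rows)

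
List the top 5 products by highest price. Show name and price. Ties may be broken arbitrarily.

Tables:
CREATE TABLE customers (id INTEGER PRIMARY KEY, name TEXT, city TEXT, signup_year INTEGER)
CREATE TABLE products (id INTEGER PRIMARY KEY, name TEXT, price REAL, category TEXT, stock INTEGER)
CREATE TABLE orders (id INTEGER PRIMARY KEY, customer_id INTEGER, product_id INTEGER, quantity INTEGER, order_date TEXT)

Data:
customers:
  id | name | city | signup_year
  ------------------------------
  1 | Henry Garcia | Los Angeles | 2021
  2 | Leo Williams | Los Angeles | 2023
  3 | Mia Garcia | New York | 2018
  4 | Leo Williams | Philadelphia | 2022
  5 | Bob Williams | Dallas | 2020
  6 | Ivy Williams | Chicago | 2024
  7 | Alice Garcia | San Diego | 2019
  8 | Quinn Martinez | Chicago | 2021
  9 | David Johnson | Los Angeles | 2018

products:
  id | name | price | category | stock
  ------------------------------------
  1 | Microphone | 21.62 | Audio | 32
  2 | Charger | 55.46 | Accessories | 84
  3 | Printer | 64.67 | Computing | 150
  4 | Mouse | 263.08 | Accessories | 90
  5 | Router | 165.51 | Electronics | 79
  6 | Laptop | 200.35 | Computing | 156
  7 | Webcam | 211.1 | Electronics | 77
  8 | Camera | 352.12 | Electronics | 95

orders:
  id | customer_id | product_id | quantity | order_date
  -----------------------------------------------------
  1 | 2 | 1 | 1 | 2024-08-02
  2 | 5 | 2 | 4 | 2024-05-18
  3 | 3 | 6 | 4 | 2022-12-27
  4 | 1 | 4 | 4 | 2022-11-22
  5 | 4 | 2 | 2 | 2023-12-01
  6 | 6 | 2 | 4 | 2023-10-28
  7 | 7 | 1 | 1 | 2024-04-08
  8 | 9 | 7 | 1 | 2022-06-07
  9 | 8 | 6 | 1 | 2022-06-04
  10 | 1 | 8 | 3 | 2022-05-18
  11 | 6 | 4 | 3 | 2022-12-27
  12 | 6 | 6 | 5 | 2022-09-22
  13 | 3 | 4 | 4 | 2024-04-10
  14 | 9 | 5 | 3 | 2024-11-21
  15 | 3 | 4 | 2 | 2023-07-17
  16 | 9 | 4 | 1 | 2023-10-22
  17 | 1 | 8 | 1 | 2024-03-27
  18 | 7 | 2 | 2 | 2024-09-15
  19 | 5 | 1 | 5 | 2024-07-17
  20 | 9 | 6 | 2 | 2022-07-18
SELECT name, price FROM products ORDER BY price DESC LIMIT 5

Execution result:
name | price
Camera | 352.12
Mouse | 263.08
Webcam | 211.10
Laptop | 200.35
Router | 165.51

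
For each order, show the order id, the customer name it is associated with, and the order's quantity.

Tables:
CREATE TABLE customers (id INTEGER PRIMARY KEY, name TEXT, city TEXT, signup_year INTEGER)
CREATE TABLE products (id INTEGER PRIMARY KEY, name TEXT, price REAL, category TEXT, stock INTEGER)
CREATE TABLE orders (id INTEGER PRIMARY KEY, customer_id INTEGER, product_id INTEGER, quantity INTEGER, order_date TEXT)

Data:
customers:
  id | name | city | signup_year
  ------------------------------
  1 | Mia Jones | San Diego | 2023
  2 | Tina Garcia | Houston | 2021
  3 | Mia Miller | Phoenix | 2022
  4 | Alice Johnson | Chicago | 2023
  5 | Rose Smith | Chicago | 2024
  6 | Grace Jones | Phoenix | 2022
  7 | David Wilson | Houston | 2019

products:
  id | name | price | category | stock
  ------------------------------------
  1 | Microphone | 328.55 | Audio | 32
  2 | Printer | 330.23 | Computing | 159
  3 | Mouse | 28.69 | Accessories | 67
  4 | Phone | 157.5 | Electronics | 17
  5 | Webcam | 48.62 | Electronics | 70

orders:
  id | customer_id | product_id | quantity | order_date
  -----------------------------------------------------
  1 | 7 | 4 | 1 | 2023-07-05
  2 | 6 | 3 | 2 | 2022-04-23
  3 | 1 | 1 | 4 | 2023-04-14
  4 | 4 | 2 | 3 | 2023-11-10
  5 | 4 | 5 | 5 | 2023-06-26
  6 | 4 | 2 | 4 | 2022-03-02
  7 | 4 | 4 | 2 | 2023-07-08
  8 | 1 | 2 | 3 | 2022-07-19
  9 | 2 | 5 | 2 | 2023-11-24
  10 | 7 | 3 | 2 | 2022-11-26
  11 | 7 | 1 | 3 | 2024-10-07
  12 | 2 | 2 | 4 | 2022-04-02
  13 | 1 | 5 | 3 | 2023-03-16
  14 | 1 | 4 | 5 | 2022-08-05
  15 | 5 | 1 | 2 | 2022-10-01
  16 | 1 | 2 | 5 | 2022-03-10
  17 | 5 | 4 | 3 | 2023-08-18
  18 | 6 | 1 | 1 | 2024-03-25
SELECT c.id, p.name AS customer, c.quantity FROM orders c JOIN customers p ON c.customer_id = p.id

Execution result:
id | customer | quantity
1 | David Wilson | 1
2 | Grace Jones | 2
3 | Mia Jones | 4
4 | Alice Johnson | 3
5 | Alice Johnson | 5
6 | Alice Johnson | 4
7 | Alice Johnson | 2
8 | Mia Jones | 3
9 | Tina Garcia | 2
10 | David Wilson | 2
11 | David Wilson | 3
12 | Tina Garcia | 4
13 | Mia Jones | 3
14 | Mia Jones | 5
15 | Rose Smith | 2
16 | Mia Jones | 5
17 | Rose Smith | 3
18 | Grace Jones | 1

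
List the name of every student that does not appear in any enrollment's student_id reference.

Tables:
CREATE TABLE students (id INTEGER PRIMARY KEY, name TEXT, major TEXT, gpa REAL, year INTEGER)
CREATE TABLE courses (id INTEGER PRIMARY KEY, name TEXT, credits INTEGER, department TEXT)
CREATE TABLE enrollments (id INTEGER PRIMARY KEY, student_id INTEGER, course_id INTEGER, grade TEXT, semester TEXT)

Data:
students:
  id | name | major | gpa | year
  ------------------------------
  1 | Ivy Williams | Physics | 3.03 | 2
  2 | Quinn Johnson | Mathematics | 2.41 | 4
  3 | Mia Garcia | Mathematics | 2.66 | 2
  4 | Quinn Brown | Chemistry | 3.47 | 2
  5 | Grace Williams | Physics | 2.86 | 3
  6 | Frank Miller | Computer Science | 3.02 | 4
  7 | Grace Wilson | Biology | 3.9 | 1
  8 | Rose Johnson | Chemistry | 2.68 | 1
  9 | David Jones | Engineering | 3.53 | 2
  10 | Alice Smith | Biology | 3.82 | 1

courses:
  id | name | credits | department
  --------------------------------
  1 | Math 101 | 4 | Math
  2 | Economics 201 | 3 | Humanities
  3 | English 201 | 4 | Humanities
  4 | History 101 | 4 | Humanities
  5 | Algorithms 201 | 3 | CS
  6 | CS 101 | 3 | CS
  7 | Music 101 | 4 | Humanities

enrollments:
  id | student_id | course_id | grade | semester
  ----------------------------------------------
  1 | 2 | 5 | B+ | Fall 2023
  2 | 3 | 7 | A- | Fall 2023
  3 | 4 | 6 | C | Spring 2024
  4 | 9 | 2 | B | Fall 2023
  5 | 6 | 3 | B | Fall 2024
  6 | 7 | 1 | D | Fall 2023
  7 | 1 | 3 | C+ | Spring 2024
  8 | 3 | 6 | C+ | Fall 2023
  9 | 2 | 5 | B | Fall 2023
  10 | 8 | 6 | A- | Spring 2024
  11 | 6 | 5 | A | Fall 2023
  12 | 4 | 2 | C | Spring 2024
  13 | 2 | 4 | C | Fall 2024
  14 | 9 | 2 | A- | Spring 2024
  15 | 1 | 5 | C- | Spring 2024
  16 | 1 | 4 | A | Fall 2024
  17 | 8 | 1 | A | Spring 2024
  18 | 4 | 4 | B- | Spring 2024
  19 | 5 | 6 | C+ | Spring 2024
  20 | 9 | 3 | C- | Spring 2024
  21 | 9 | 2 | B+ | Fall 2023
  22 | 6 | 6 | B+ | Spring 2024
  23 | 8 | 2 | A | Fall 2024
SELECT p.name FROM students p LEFT JOIN enrollments c ON c.student_id = p.id WHERE c.id IS NULL

Execution result:
Alice Smith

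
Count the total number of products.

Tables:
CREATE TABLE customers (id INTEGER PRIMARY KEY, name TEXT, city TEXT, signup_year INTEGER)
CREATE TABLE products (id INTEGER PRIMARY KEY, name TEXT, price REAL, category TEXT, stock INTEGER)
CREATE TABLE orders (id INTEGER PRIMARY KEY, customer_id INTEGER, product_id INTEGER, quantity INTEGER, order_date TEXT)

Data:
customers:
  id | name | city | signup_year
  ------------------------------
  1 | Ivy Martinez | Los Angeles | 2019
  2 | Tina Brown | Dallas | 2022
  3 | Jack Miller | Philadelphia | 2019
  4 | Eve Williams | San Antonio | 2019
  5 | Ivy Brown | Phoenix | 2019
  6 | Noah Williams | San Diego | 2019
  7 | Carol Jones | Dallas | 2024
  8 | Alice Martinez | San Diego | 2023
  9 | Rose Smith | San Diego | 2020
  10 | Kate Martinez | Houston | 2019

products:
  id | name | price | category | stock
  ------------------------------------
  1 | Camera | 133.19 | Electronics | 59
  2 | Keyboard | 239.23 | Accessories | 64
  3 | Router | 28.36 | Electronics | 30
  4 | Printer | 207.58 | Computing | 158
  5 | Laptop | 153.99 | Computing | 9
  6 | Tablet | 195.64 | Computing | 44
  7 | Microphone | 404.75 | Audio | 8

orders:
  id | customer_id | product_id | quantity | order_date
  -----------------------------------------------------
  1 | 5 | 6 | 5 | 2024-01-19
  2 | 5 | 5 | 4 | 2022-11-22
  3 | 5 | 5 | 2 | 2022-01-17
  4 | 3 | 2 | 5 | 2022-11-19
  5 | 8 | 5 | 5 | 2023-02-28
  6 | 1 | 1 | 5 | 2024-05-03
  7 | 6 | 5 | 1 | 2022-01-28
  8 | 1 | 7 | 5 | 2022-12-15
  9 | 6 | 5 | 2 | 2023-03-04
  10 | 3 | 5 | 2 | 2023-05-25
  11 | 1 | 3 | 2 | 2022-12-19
SELECT COUNT(*) FROM products

Execution result:
7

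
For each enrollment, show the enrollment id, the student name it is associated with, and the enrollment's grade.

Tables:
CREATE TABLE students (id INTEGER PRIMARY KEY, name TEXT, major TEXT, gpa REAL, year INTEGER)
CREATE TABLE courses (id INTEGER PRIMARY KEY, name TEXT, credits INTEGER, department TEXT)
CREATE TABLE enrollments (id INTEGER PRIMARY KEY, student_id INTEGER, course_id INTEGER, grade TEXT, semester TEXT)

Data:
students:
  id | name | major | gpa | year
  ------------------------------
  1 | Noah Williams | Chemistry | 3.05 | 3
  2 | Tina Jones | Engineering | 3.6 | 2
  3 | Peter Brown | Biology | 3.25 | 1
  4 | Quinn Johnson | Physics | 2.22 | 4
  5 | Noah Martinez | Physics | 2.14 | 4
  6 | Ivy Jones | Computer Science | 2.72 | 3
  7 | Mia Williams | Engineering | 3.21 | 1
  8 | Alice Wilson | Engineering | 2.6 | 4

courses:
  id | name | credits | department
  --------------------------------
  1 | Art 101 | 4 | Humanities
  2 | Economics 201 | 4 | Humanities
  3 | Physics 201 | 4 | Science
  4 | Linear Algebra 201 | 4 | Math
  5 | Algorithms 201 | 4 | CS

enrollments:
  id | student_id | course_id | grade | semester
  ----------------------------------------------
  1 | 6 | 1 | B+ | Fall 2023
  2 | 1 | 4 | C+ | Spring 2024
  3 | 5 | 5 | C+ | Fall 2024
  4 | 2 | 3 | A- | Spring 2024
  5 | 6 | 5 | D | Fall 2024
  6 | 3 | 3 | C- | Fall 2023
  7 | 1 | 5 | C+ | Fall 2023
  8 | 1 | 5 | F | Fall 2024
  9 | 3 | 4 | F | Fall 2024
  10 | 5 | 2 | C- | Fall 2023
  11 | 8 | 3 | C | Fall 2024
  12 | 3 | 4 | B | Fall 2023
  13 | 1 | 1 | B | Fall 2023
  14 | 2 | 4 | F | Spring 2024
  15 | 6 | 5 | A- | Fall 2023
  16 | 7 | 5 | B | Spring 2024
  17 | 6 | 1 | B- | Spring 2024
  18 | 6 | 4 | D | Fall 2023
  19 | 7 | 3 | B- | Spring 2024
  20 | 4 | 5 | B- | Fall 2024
SELECT c.id, p.name AS student, c.grade FROM enrollments c JOIN students p ON c.student_id = p.id

Execution result:
id | student | grade
1 | Ivy Jones | B+
2 | Noah Williams | C+
3 | Noah Martinez | C+
4 | Tina Jones | A-
5 | Ivy Jones | D
6 | Peter Brown | C-
7 | Noah Williams | C+
8 | Noah Williams | F
9 | Peter Brown | F
10 | Noah Martinez | C-
11 | Alice Wilson | C
12 | Peter Brown | B
13 | Noah Williams | B
14 | Tina Jones | F
15 | Ivy Jones | A-
16 | Mia Williams | B
17 | Ivy Jones | B-
18 | Ivy Jones | D
19 | Mia Williams | B-
20 | Quinn Johnson | B-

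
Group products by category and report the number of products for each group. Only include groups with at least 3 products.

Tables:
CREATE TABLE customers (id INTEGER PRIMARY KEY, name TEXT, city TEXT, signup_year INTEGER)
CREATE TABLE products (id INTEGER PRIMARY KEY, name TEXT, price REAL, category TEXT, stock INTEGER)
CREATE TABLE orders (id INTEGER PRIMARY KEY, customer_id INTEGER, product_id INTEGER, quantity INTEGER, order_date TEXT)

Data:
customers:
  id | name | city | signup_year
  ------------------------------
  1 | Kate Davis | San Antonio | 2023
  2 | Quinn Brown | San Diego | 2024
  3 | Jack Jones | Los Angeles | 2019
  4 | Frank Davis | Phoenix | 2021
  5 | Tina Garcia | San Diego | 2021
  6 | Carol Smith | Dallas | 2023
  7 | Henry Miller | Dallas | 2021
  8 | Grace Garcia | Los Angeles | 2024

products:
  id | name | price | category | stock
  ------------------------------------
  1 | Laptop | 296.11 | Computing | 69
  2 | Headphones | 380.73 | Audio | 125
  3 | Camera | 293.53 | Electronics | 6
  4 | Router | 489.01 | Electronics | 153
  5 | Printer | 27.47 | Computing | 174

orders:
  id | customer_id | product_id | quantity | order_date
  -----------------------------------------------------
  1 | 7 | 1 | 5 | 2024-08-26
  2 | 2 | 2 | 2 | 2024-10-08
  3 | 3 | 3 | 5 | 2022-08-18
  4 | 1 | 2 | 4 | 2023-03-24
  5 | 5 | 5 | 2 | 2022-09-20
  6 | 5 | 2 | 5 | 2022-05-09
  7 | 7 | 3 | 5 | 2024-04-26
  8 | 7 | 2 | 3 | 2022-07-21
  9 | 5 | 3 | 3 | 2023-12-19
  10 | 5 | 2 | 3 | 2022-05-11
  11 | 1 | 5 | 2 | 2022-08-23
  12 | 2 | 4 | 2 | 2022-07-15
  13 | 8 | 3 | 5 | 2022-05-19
SELECT category, COUNT(*) AS n FROM products GROUP BY category HAVING COUNT(*) >= 3

Execution result:
(no rows)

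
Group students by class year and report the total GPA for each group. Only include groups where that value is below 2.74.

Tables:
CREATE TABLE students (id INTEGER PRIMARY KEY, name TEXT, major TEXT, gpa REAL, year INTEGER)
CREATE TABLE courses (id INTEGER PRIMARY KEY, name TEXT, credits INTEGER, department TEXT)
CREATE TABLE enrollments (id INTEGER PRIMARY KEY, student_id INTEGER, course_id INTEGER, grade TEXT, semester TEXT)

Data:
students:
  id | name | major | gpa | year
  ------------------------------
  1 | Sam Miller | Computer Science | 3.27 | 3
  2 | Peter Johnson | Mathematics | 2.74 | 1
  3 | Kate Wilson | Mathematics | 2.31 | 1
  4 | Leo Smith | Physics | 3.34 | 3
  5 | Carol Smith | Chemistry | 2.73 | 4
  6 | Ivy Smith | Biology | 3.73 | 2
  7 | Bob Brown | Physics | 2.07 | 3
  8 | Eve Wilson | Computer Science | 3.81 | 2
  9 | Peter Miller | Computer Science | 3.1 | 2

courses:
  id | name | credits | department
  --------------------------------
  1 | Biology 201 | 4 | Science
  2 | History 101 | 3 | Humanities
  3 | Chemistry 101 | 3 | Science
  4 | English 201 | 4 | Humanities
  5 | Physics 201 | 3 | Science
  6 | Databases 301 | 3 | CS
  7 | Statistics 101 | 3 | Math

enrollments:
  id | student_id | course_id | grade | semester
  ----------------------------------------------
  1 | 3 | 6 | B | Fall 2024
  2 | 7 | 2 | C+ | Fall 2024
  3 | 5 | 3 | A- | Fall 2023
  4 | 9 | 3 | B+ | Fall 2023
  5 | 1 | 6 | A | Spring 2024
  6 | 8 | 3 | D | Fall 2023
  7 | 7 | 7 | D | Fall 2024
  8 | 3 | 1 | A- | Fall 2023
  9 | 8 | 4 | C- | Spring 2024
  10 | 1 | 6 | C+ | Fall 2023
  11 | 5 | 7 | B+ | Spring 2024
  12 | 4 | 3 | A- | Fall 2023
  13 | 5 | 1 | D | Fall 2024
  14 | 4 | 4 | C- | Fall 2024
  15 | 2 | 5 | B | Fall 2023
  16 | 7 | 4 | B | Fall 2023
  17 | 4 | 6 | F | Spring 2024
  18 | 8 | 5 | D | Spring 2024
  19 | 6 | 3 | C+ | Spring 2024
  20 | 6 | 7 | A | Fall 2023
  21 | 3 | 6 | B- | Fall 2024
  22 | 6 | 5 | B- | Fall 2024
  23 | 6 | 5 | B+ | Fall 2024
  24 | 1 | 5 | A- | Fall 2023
SELECT year, SUM(gpa) AS sum_gpa FROM students GROUP BY year HAVING SUM(gpa) < 2.74

Execution result:
year | sum_gpa
4 | 2.73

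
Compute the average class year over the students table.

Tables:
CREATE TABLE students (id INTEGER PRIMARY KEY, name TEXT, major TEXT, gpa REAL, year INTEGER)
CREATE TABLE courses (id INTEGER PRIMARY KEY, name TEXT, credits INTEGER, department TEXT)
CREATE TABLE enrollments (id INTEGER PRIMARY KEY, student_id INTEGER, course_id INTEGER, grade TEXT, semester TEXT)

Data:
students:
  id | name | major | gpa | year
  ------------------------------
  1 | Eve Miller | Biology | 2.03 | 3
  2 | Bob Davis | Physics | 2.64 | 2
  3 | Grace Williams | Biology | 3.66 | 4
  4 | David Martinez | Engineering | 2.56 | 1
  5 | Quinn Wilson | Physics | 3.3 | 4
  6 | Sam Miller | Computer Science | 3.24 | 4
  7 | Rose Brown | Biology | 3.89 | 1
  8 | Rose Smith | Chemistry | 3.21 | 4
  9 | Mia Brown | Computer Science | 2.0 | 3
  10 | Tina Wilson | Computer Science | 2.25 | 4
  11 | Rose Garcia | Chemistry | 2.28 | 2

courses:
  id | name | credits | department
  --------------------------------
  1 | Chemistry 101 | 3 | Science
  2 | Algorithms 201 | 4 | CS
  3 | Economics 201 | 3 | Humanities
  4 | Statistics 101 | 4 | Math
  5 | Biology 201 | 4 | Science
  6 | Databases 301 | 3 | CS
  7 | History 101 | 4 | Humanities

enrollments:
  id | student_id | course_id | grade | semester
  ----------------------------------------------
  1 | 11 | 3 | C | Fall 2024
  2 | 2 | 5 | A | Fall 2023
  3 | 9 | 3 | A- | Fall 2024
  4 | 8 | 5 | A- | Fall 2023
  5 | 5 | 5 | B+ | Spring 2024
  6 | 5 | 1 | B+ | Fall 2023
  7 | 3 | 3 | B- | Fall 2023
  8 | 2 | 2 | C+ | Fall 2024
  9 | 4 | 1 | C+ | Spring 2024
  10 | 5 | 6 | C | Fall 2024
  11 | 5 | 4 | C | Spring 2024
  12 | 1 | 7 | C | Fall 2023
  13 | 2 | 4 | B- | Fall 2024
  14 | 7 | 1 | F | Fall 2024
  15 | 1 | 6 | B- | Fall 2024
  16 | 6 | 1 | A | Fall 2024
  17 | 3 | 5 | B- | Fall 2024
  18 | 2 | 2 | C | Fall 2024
SELECT AVG(year) FROM students

Execution result:
2.91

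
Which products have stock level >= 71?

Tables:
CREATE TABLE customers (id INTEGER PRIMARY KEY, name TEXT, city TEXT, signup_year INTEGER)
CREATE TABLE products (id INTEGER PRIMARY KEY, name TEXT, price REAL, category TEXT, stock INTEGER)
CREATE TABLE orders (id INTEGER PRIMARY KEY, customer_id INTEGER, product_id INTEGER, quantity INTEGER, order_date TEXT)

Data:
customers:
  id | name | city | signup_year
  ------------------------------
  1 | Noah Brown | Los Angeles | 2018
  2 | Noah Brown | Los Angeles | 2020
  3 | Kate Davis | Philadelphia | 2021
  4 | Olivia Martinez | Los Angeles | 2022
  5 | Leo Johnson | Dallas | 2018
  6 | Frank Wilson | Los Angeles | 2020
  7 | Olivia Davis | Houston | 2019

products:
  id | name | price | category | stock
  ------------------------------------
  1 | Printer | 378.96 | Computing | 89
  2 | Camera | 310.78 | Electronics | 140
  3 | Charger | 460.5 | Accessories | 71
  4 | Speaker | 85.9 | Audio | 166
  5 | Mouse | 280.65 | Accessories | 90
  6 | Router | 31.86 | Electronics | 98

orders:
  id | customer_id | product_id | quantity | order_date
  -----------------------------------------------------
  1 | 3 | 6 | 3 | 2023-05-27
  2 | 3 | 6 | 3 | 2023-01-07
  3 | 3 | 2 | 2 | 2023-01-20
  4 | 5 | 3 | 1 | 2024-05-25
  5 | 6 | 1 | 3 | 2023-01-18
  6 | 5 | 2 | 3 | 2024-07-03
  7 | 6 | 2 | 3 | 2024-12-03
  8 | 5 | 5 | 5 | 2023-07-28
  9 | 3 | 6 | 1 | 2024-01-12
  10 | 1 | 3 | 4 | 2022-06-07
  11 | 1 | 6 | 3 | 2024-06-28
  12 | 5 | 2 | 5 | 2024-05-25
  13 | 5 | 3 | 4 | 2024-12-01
SELECT name, stock FROM products WHERE stock >= 71

Execution result:
name | stock
Printer | 89
Camera | 140
Charger | 71
Speaker | 166
Mouse | 90
Router | 98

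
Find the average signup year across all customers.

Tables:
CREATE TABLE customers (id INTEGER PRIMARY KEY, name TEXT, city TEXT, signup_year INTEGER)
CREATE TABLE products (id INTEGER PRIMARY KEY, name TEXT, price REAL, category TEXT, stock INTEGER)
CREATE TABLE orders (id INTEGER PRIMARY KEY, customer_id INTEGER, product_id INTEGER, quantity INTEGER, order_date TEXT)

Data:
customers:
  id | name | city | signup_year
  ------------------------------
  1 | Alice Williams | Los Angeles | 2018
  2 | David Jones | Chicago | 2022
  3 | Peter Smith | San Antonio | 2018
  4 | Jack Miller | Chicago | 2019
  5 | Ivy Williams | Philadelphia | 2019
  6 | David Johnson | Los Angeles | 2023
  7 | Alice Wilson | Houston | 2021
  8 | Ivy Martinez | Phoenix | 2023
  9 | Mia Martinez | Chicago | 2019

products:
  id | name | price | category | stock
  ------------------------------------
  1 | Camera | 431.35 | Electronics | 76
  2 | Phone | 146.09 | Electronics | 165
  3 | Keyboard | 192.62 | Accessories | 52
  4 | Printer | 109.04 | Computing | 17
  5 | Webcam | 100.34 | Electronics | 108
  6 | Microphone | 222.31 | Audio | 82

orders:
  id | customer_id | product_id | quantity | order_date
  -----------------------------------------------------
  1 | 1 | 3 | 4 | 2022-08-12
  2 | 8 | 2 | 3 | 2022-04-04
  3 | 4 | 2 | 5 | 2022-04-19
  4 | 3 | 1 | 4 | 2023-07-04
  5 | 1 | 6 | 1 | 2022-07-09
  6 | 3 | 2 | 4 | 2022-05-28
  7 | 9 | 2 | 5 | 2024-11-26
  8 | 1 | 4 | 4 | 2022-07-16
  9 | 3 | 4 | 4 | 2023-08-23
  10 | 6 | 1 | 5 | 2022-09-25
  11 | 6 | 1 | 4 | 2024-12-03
SELECT AVG(signup_year) FROM customers

Execution result:
2020.22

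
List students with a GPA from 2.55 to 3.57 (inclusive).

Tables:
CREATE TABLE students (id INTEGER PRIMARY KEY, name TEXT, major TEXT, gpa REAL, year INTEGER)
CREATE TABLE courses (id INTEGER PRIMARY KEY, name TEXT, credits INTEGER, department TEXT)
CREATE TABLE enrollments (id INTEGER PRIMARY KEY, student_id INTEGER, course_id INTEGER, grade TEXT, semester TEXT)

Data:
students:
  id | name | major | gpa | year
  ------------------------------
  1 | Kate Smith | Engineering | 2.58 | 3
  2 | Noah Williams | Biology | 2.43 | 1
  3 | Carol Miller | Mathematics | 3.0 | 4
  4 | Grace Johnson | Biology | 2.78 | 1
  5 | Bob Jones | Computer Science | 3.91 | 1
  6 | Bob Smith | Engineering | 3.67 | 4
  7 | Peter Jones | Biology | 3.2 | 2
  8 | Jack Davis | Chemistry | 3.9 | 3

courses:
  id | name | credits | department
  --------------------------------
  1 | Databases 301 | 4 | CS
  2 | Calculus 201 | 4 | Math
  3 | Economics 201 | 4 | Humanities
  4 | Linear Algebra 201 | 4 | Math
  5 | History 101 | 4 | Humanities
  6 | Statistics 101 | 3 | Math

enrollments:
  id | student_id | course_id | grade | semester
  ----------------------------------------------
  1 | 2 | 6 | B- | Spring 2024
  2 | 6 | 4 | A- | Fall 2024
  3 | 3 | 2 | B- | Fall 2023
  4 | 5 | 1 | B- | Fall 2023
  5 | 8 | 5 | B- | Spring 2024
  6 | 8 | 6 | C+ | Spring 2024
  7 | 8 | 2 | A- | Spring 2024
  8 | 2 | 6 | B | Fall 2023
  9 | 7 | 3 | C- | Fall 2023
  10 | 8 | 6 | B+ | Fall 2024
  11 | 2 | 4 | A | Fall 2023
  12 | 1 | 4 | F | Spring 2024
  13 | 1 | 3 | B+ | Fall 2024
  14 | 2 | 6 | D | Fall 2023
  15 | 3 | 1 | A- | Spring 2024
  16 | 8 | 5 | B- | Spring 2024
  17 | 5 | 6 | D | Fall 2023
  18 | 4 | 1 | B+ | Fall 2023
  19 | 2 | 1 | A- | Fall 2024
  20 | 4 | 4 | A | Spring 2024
SELECT name, gpa FROM students WHERE gpa BETWEEN 2.55 AND 3.57

Execution result:
name | gpa
Kate Smith | 2.58
Carol Miller | 3.00
Grace Johnson | 2.78
Peter Jones | 3.20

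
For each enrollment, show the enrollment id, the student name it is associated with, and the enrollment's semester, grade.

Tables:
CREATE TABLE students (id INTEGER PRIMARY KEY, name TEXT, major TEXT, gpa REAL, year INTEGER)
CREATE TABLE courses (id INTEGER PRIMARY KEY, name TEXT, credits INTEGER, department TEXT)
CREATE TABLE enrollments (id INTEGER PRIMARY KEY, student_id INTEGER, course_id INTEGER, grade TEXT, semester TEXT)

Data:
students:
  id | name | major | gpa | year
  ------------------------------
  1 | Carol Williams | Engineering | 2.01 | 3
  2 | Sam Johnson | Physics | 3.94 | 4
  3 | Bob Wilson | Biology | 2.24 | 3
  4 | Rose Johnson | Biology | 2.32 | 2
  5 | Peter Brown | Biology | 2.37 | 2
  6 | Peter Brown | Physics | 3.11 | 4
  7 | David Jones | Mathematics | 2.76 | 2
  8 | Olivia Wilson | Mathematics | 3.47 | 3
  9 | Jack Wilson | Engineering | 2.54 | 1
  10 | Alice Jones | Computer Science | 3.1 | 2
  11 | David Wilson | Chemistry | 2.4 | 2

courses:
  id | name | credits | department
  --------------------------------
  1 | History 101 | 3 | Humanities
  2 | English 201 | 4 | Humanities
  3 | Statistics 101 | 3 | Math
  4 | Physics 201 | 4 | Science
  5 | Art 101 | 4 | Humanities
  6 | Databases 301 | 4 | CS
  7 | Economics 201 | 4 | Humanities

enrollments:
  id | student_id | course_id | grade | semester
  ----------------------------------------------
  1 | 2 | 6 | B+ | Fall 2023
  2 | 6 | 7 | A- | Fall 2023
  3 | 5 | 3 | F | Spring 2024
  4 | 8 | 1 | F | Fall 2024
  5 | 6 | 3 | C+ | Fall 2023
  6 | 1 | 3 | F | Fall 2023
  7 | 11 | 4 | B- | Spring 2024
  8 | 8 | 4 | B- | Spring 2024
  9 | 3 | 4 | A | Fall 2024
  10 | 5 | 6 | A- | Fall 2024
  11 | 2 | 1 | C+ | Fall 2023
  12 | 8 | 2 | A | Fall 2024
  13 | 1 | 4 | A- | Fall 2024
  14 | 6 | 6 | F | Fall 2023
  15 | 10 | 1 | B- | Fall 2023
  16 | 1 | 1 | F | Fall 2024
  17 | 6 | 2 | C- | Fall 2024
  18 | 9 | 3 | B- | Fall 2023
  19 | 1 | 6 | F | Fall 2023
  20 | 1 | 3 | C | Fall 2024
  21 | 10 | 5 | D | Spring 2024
SELECT c.id, p.name AS student, c.semester, c.grade FROM enrollments c JOIN students p ON c.student_id = p.id

Execution result:
id | student | semester | grade
1 | Sam Johnson | Fall 2023 | B+
2 | Peter Brown | Fall 2023 | A-
3 | Peter Brown | Spring 2024 | F
4 | Olivia Wilson | Fall 2024 | F
5 | Peter Brown | Fall 2023 | C+
6 | Carol Williams | Fall 2023 | F
7 | David Wilson | Spring 2024 | B-
8 | Olivia Wilson | Spring 2024 | B-
9 | Bob Wilson | Fall 2024 | A
10 | Peter Brown | Fall 2024 | A-
11 | Sam Johnson | Fall 2023 | C+
12 | Olivia Wilson | Fall 2024 | A
13 | Carol Williams | Fall 2024 | A-
14 | Peter Brown | Fall 2023 | F
15 | Alice Jones | Fall 2023 | B-
16 | Carol Williams | Fall 2024 | F
17 | Peter Brown | Fall 2024 | C-
18 | Jack Wilson | Fall 2023 | B-
19 | Carol Williams | Fall 2023 | F
20 | Carol Williams | Fall 2024 | C
21 | Alice Jones | Spring 2024 | D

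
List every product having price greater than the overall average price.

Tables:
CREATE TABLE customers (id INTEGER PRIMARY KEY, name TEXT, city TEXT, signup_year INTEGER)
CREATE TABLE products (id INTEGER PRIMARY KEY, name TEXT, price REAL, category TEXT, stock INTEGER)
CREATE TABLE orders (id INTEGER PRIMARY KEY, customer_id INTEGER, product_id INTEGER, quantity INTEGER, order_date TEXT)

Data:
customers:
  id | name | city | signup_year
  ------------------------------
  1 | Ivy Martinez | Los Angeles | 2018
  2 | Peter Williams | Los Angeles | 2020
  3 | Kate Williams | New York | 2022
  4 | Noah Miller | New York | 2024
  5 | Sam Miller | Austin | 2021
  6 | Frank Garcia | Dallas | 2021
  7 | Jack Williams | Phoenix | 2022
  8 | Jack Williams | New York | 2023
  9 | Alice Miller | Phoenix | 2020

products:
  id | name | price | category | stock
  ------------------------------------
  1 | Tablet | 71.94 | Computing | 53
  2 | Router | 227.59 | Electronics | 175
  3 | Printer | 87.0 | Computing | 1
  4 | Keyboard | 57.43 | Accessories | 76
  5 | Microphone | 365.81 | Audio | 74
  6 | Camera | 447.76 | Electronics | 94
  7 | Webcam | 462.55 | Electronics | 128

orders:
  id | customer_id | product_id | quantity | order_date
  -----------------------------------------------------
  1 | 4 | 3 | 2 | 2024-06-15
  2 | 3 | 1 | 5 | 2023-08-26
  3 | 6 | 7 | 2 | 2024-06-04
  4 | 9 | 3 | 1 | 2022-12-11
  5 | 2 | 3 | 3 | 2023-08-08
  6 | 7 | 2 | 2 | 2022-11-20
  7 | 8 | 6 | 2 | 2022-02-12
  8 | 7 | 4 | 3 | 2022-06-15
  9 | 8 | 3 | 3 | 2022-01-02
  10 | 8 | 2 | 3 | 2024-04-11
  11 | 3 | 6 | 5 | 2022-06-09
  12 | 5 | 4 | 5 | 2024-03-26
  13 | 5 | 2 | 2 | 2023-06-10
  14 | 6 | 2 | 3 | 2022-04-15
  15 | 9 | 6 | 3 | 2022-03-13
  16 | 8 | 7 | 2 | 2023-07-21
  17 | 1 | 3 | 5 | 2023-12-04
SELECT name, price FROM products WHERE price > (SELECT AVG(price) FROM products)

Execution result:
name | price
Microphone | 365.81
Camera | 447.76
Webcam | 462.55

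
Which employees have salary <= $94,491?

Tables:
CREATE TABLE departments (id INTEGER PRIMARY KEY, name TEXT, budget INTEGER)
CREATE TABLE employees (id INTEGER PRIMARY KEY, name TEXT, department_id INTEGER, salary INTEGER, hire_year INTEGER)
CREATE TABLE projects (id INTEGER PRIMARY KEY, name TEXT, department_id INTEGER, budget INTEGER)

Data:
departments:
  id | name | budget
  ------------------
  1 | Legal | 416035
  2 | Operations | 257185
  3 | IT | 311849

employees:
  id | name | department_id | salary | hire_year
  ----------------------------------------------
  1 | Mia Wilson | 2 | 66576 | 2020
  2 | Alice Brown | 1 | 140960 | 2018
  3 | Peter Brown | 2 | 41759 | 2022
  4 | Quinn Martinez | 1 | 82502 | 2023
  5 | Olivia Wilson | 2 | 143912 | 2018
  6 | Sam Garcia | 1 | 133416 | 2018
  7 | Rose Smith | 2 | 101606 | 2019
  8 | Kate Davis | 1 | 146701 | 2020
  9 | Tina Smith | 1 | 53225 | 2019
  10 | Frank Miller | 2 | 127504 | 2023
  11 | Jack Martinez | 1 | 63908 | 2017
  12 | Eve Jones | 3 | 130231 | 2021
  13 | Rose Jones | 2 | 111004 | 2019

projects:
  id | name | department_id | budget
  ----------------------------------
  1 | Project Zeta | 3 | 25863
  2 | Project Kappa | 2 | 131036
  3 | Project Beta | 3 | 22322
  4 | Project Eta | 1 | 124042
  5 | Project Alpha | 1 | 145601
SELECT name, salary FROM employees WHERE salary <= 94491

Execution result:
name | salary
Mia Wilson | 66576
Peter Brown | 41759
Quinn Martinez | 82502
Tina Smith | 53225
Jack Martinez | 63908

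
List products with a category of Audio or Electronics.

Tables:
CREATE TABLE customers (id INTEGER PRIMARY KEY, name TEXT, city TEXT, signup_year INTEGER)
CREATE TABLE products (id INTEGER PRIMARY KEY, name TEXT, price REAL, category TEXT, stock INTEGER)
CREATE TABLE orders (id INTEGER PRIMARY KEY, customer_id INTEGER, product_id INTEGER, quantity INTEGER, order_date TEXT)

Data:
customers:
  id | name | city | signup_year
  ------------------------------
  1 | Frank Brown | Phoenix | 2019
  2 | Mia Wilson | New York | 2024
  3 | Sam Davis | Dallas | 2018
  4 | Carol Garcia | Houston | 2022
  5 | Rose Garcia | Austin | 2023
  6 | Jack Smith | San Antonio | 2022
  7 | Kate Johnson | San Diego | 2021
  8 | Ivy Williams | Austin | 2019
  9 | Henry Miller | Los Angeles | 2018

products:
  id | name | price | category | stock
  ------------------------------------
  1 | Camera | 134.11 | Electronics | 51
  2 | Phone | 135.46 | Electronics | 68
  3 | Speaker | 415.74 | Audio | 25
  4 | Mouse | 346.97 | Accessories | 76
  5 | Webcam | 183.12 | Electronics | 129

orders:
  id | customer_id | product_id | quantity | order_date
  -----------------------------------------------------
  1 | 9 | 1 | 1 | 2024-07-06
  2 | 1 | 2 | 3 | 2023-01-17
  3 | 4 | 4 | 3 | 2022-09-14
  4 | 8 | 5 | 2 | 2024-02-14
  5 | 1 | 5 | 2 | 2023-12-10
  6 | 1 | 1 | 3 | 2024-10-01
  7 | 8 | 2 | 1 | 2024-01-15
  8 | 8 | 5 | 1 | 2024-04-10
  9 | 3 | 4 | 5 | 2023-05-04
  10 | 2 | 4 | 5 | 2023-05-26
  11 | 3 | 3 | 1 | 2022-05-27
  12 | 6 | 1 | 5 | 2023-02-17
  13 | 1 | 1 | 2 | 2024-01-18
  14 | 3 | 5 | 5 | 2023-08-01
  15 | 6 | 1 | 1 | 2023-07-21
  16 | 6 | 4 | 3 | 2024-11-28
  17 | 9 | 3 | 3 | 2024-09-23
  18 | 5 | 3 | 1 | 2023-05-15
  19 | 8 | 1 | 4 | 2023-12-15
SELECT name, category FROM products WHERE category IN ('Audio', 'Electronics')

Execution result:
name | category
Camera | Electronics
Phone | Electronics
Speaker | Audio
Webcam | Electronics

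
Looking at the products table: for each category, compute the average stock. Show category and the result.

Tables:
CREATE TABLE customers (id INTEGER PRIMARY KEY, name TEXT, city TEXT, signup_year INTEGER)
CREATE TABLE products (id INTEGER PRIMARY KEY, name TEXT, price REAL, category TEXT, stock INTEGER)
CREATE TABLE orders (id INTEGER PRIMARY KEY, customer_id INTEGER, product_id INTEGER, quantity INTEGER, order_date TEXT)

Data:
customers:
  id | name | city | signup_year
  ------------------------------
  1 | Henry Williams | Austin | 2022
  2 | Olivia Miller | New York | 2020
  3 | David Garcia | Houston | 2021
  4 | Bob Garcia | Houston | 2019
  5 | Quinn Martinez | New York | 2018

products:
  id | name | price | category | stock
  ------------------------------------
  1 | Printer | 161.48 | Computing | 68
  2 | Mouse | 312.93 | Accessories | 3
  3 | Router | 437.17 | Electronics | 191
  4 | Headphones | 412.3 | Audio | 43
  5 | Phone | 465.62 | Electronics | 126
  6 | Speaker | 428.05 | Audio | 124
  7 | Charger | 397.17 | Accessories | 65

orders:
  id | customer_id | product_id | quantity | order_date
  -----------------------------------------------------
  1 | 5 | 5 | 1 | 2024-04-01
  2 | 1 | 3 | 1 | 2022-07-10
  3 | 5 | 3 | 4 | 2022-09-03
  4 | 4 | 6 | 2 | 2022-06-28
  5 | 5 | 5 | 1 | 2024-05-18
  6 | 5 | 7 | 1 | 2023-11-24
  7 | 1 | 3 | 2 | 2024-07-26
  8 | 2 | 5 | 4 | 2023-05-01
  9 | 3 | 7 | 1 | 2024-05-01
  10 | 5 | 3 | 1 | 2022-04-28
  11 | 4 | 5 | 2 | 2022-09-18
SELECT category, AVG(stock) AS avg_stock FROM products GROUP BY category

Execution result:
category | avg_stock
Accessories | 34.00
Audio | 83.50
Computing | 68.00
Electronics | 158.50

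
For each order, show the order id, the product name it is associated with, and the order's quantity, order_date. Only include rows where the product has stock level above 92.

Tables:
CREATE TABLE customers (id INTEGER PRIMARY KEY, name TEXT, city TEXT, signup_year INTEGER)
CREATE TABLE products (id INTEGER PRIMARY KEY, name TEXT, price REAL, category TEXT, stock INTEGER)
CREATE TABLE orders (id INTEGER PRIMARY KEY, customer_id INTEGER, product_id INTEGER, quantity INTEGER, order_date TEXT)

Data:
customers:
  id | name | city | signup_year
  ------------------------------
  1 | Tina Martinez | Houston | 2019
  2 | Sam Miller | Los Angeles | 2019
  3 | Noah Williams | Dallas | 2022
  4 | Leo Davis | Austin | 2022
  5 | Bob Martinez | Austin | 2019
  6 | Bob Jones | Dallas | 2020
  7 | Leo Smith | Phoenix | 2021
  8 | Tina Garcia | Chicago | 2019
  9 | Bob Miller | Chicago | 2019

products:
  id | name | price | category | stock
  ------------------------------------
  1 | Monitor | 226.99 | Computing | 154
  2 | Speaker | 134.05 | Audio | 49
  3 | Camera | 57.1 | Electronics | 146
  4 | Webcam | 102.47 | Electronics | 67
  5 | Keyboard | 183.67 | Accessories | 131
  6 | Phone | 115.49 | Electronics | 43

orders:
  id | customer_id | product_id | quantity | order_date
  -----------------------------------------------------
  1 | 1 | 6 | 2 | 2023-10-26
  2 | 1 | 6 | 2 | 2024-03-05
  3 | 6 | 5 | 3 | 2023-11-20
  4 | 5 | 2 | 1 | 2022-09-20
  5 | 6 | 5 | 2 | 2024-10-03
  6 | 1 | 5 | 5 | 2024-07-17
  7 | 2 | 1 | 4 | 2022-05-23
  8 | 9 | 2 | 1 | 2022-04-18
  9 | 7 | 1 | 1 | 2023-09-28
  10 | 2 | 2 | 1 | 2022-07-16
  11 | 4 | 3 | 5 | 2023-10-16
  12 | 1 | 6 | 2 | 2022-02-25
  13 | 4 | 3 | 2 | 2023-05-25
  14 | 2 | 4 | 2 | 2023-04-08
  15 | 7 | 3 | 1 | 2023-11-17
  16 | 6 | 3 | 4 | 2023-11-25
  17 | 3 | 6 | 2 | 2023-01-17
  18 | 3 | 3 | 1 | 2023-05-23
SELECT c.id, p.name AS product, c.quantity, c.order_date FROM orders c JOIN products p ON c.product_id = p.id WHERE p.stock > 92

Execution result:
id | product | quantity | order_date
3 | Keyboard | 3 | 2023-11-20
5 | Keyboard | 2 | 2024-10-03
6 | Keyboard | 5 | 2024-07-17
7 | Monitor | 4 | 2022-05-23
9 | Monitor | 1 | 2023-09-28
11 | Camera | 5 | 2023-10-16
13 | Camera | 2 | 2023-05-25
15 | Camera | 1 | 2023-11-17
16 | Camera | 4 | 2023-11-25
18 | Camera | 1 | 2023-05-23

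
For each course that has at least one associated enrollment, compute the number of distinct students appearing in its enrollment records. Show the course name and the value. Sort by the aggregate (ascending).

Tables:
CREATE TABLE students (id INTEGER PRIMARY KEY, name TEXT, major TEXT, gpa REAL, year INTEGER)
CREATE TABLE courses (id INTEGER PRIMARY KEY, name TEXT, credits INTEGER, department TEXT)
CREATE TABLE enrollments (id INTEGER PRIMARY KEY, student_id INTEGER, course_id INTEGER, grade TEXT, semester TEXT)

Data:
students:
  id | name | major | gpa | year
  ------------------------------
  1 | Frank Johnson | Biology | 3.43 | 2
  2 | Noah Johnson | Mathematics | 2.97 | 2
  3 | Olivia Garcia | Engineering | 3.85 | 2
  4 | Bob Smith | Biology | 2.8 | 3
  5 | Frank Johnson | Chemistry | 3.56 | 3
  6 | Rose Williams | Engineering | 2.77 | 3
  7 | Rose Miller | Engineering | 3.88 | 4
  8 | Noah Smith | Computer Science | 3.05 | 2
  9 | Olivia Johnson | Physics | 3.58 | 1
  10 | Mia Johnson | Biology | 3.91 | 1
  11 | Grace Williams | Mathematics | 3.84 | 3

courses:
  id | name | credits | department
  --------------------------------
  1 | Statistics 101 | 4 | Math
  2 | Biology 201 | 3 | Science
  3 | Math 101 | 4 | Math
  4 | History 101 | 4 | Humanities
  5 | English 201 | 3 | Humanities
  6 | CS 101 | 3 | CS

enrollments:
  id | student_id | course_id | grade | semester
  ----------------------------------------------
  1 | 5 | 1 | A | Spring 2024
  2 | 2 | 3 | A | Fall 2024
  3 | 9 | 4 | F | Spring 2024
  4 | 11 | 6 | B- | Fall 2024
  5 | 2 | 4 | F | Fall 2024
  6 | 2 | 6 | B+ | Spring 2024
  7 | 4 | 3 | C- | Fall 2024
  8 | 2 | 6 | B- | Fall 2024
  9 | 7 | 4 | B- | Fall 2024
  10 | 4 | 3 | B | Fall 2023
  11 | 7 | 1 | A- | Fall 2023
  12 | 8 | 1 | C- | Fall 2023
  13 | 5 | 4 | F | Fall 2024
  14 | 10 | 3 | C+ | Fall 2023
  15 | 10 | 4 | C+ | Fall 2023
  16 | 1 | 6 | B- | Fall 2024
SELECT p.name, COUNT(DISTINCT c.student_id) AS distinct_student_count FROM enrollments c JOIN courses p ON c.course_id = p.id GROUP BY p.id, p.name ORDER BY distinct_student_count ASC

Execution result:
name | distinct_student_count
Statistics 101 | 3
Math 101 | 3
CS 101 | 3
History 101 | 5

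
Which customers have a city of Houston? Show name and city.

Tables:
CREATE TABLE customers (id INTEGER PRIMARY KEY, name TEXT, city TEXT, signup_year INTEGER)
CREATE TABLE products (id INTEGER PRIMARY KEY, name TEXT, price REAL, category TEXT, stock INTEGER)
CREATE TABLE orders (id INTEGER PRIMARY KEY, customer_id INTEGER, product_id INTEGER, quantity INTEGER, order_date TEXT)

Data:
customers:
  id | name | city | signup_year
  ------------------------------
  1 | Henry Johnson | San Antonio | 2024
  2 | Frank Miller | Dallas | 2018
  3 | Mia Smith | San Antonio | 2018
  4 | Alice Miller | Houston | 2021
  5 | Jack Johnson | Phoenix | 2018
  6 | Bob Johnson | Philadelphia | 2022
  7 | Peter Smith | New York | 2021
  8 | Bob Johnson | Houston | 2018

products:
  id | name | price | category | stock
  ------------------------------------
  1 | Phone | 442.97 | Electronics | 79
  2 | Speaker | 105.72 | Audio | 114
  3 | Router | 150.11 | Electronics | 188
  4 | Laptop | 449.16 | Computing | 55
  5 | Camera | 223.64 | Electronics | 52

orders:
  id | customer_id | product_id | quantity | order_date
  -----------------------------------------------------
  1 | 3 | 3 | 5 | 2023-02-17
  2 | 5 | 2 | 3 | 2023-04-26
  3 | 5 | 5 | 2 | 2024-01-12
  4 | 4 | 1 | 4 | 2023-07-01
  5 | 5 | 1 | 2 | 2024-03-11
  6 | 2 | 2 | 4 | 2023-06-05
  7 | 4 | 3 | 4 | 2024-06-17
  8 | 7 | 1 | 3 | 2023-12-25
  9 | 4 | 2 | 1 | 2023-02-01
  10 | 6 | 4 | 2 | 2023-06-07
SELECT name, city FROM customers WHERE city = 'Houston'

Execution result:
name | city
Alice Miller | Houston
Bob Johnson | Houston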